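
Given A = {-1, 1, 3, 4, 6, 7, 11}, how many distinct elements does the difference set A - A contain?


A - A = {a - a' : a, a' ∈ A}; |A| = 7.
Bounds: 2|A|-1 ≤ |A - A| ≤ |A|² - |A| + 1, i.e. 13 ≤ |A - A| ≤ 43.
Note: 0 ∈ A - A always (from a - a). The set is symmetric: if d ∈ A - A then -d ∈ A - A.
Enumerate nonzero differences d = a - a' with a > a' (then include -d):
Positive differences: {1, 2, 3, 4, 5, 6, 7, 8, 10, 12}
Full difference set: {0} ∪ (positive diffs) ∪ (negative diffs).
|A - A| = 1 + 2·10 = 21 (matches direct enumeration: 21).

|A - A| = 21


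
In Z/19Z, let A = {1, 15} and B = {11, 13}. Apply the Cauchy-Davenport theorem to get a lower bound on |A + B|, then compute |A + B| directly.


Cauchy-Davenport: |A + B| ≥ min(p, |A| + |B| - 1) for A, B nonempty in Z/pZ.
|A| = 2, |B| = 2, p = 19.
CD lower bound = min(19, 2 + 2 - 1) = min(19, 3) = 3.
Compute A + B mod 19 directly:
a = 1: 1+11=12, 1+13=14
a = 15: 15+11=7, 15+13=9
A + B = {7, 9, 12, 14}, so |A + B| = 4.
Verify: 4 ≥ 3? Yes ✓.

CD lower bound = 3, actual |A + B| = 4.


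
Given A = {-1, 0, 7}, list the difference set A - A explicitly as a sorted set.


A - A = {a - a' : a, a' ∈ A}.
Compute a - a' for each ordered pair (a, a'):
a = -1: -1--1=0, -1-0=-1, -1-7=-8
a = 0: 0--1=1, 0-0=0, 0-7=-7
a = 7: 7--1=8, 7-0=7, 7-7=0
Collecting distinct values (and noting 0 appears from a-a):
A - A = {-8, -7, -1, 0, 1, 7, 8}
|A - A| = 7

A - A = {-8, -7, -1, 0, 1, 7, 8}


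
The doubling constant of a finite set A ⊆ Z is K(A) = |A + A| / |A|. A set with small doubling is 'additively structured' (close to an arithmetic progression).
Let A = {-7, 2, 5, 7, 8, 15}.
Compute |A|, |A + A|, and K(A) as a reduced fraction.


|A| = 6.
Compute A + A by enumerating all 36 pairs.
A + A = {-14, -5, -2, 0, 1, 4, 7, 8, 9, 10, 12, 13, 14, 15, 16, 17, 20, 22, 23, 30}, so |A + A| = 20.
K = |A + A| / |A| = 20/6 = 10/3 ≈ 3.3333.
Reference: AP of size 6 gives K = 11/6 ≈ 1.8333; a fully generic set of size 6 gives K ≈ 3.5000.

|A| = 6, |A + A| = 20, K = 20/6 = 10/3.


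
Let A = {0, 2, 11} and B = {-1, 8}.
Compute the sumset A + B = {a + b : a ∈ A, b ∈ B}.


A + B = {a + b : a ∈ A, b ∈ B}.
Enumerate all |A|·|B| = 3·2 = 6 pairs (a, b) and collect distinct sums.
a = 0: 0+-1=-1, 0+8=8
a = 2: 2+-1=1, 2+8=10
a = 11: 11+-1=10, 11+8=19
Collecting distinct sums: A + B = {-1, 1, 8, 10, 19}
|A + B| = 5

A + B = {-1, 1, 8, 10, 19}


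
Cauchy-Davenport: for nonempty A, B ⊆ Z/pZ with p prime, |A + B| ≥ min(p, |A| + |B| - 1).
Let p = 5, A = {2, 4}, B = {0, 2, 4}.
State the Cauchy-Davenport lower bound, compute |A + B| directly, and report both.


Cauchy-Davenport: |A + B| ≥ min(p, |A| + |B| - 1) for A, B nonempty in Z/pZ.
|A| = 2, |B| = 3, p = 5.
CD lower bound = min(5, 2 + 3 - 1) = min(5, 4) = 4.
Compute A + B mod 5 directly:
a = 2: 2+0=2, 2+2=4, 2+4=1
a = 4: 4+0=4, 4+2=1, 4+4=3
A + B = {1, 2, 3, 4}, so |A + B| = 4.
Verify: 4 ≥ 4? Yes ✓.

CD lower bound = 4, actual |A + B| = 4.


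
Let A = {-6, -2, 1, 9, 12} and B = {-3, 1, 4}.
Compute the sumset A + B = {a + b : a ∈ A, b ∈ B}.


A + B = {a + b : a ∈ A, b ∈ B}.
Enumerate all |A|·|B| = 5·3 = 15 pairs (a, b) and collect distinct sums.
a = -6: -6+-3=-9, -6+1=-5, -6+4=-2
a = -2: -2+-3=-5, -2+1=-1, -2+4=2
a = 1: 1+-3=-2, 1+1=2, 1+4=5
a = 9: 9+-3=6, 9+1=10, 9+4=13
a = 12: 12+-3=9, 12+1=13, 12+4=16
Collecting distinct sums: A + B = {-9, -5, -2, -1, 2, 5, 6, 9, 10, 13, 16}
|A + B| = 11

A + B = {-9, -5, -2, -1, 2, 5, 6, 9, 10, 13, 16}


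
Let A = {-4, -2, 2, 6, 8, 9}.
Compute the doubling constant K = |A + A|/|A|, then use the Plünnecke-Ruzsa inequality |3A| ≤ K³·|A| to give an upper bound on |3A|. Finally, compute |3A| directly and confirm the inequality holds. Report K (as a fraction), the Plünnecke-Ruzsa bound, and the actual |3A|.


|A| = 6.
Step 1: Compute A + A by enumerating all 36 pairs.
A + A = {-8, -6, -4, -2, 0, 2, 4, 5, 6, 7, 8, 10, 11, 12, 14, 15, 16, 17, 18}, so |A + A| = 19.
Step 2: Doubling constant K = |A + A|/|A| = 19/6 = 19/6 ≈ 3.1667.
Step 3: Plünnecke-Ruzsa gives |3A| ≤ K³·|A| = (3.1667)³ · 6 ≈ 190.5278.
Step 4: Compute 3A = A + A + A directly by enumerating all triples (a,b,c) ∈ A³; |3A| = 34.
Step 5: Check 34 ≤ 190.5278? Yes ✓.

K = 19/6, Plünnecke-Ruzsa bound K³|A| ≈ 190.5278, |3A| = 34, inequality holds.


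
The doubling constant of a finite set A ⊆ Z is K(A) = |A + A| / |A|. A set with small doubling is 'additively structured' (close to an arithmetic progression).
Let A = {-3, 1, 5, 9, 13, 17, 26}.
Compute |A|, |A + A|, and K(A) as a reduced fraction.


|A| = 7.
Compute A + A by enumerating all 49 pairs.
A + A = {-6, -2, 2, 6, 10, 14, 18, 22, 23, 26, 27, 30, 31, 34, 35, 39, 43, 52}, so |A + A| = 18.
K = |A + A| / |A| = 18/7 (already in lowest terms) ≈ 2.5714.
Reference: AP of size 7 gives K = 13/7 ≈ 1.8571; a fully generic set of size 7 gives K ≈ 4.0000.

|A| = 7, |A + A| = 18, K = 18/7.


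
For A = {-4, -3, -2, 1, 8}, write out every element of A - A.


A - A = {a - a' : a, a' ∈ A}.
Compute a - a' for each ordered pair (a, a'):
a = -4: -4--4=0, -4--3=-1, -4--2=-2, -4-1=-5, -4-8=-12
a = -3: -3--4=1, -3--3=0, -3--2=-1, -3-1=-4, -3-8=-11
a = -2: -2--4=2, -2--3=1, -2--2=0, -2-1=-3, -2-8=-10
a = 1: 1--4=5, 1--3=4, 1--2=3, 1-1=0, 1-8=-7
a = 8: 8--4=12, 8--3=11, 8--2=10, 8-1=7, 8-8=0
Collecting distinct values (and noting 0 appears from a-a):
A - A = {-12, -11, -10, -7, -5, -4, -3, -2, -1, 0, 1, 2, 3, 4, 5, 7, 10, 11, 12}
|A - A| = 19

A - A = {-12, -11, -10, -7, -5, -4, -3, -2, -1, 0, 1, 2, 3, 4, 5, 7, 10, 11, 12}


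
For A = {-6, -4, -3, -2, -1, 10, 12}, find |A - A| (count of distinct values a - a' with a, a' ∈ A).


A - A = {a - a' : a, a' ∈ A}; |A| = 7.
Bounds: 2|A|-1 ≤ |A - A| ≤ |A|² - |A| + 1, i.e. 13 ≤ |A - A| ≤ 43.
Note: 0 ∈ A - A always (from a - a). The set is symmetric: if d ∈ A - A then -d ∈ A - A.
Enumerate nonzero differences d = a - a' with a > a' (then include -d):
Positive differences: {1, 2, 3, 4, 5, 11, 12, 13, 14, 15, 16, 18}
Full difference set: {0} ∪ (positive diffs) ∪ (negative diffs).
|A - A| = 1 + 2·12 = 25 (matches direct enumeration: 25).

|A - A| = 25


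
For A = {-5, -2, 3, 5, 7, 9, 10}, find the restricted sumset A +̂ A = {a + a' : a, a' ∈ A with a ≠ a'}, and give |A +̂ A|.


Restricted sumset: A +̂ A = {a + a' : a ∈ A, a' ∈ A, a ≠ a'}.
Equivalently, take A + A and drop any sum 2a that is achievable ONLY as a + a for a ∈ A (i.e. sums representable only with equal summands).
Enumerate pairs (a, a') with a < a' (symmetric, so each unordered pair gives one sum; this covers all a ≠ a'):
  -5 + -2 = -7
  -5 + 3 = -2
  -5 + 5 = 0
  -5 + 7 = 2
  -5 + 9 = 4
  -5 + 10 = 5
  -2 + 3 = 1
  -2 + 5 = 3
  -2 + 7 = 5
  -2 + 9 = 7
  -2 + 10 = 8
  3 + 5 = 8
  3 + 7 = 10
  3 + 9 = 12
  3 + 10 = 13
  5 + 7 = 12
  5 + 9 = 14
  5 + 10 = 15
  7 + 9 = 16
  7 + 10 = 17
  9 + 10 = 19
Collected distinct sums: {-7, -2, 0, 1, 2, 3, 4, 5, 7, 8, 10, 12, 13, 14, 15, 16, 17, 19}
|A +̂ A| = 18
(Reference bound: |A +̂ A| ≥ 2|A| - 3 for |A| ≥ 2, with |A| = 7 giving ≥ 11.)

|A +̂ A| = 18


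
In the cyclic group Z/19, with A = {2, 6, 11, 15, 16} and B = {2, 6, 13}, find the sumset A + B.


Work in Z/19Z: reduce every sum a + b modulo 19.
Enumerate all 15 pairs:
a = 2: 2+2=4, 2+6=8, 2+13=15
a = 6: 6+2=8, 6+6=12, 6+13=0
a = 11: 11+2=13, 11+6=17, 11+13=5
a = 15: 15+2=17, 15+6=2, 15+13=9
a = 16: 16+2=18, 16+6=3, 16+13=10
Distinct residues collected: {0, 2, 3, 4, 5, 8, 9, 10, 12, 13, 15, 17, 18}
|A + B| = 13 (out of 19 total residues).

A + B = {0, 2, 3, 4, 5, 8, 9, 10, 12, 13, 15, 17, 18}


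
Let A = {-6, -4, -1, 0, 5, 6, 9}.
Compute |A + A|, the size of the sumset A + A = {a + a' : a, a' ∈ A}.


A + A = {a + a' : a, a' ∈ A}; |A| = 7.
General bounds: 2|A| - 1 ≤ |A + A| ≤ |A|(|A|+1)/2, i.e. 13 ≤ |A + A| ≤ 28.
Lower bound 2|A|-1 is attained iff A is an arithmetic progression.
Enumerate sums a + a' for a ≤ a' (symmetric, so this suffices):
a = -6: -6+-6=-12, -6+-4=-10, -6+-1=-7, -6+0=-6, -6+5=-1, -6+6=0, -6+9=3
a = -4: -4+-4=-8, -4+-1=-5, -4+0=-4, -4+5=1, -4+6=2, -4+9=5
a = -1: -1+-1=-2, -1+0=-1, -1+5=4, -1+6=5, -1+9=8
a = 0: 0+0=0, 0+5=5, 0+6=6, 0+9=9
a = 5: 5+5=10, 5+6=11, 5+9=14
a = 6: 6+6=12, 6+9=15
a = 9: 9+9=18
Distinct sums: {-12, -10, -8, -7, -6, -5, -4, -2, -1, 0, 1, 2, 3, 4, 5, 6, 8, 9, 10, 11, 12, 14, 15, 18}
|A + A| = 24

|A + A| = 24


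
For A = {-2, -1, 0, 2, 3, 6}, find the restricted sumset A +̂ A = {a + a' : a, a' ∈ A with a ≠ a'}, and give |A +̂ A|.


Restricted sumset: A +̂ A = {a + a' : a ∈ A, a' ∈ A, a ≠ a'}.
Equivalently, take A + A and drop any sum 2a that is achievable ONLY as a + a for a ∈ A (i.e. sums representable only with equal summands).
Enumerate pairs (a, a') with a < a' (symmetric, so each unordered pair gives one sum; this covers all a ≠ a'):
  -2 + -1 = -3
  -2 + 0 = -2
  -2 + 2 = 0
  -2 + 3 = 1
  -2 + 6 = 4
  -1 + 0 = -1
  -1 + 2 = 1
  -1 + 3 = 2
  -1 + 6 = 5
  0 + 2 = 2
  0 + 3 = 3
  0 + 6 = 6
  2 + 3 = 5
  2 + 6 = 8
  3 + 6 = 9
Collected distinct sums: {-3, -2, -1, 0, 1, 2, 3, 4, 5, 6, 8, 9}
|A +̂ A| = 12
(Reference bound: |A +̂ A| ≥ 2|A| - 3 for |A| ≥ 2, with |A| = 6 giving ≥ 9.)

|A +̂ A| = 12


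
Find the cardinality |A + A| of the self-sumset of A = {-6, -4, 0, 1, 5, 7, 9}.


A + A = {a + a' : a, a' ∈ A}; |A| = 7.
General bounds: 2|A| - 1 ≤ |A + A| ≤ |A|(|A|+1)/2, i.e. 13 ≤ |A + A| ≤ 28.
Lower bound 2|A|-1 is attained iff A is an arithmetic progression.
Enumerate sums a + a' for a ≤ a' (symmetric, so this suffices):
a = -6: -6+-6=-12, -6+-4=-10, -6+0=-6, -6+1=-5, -6+5=-1, -6+7=1, -6+9=3
a = -4: -4+-4=-8, -4+0=-4, -4+1=-3, -4+5=1, -4+7=3, -4+9=5
a = 0: 0+0=0, 0+1=1, 0+5=5, 0+7=7, 0+9=9
a = 1: 1+1=2, 1+5=6, 1+7=8, 1+9=10
a = 5: 5+5=10, 5+7=12, 5+9=14
a = 7: 7+7=14, 7+9=16
a = 9: 9+9=18
Distinct sums: {-12, -10, -8, -6, -5, -4, -3, -1, 0, 1, 2, 3, 5, 6, 7, 8, 9, 10, 12, 14, 16, 18}
|A + A| = 22

|A + A| = 22


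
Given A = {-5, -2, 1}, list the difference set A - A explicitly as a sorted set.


A - A = {a - a' : a, a' ∈ A}.
Compute a - a' for each ordered pair (a, a'):
a = -5: -5--5=0, -5--2=-3, -5-1=-6
a = -2: -2--5=3, -2--2=0, -2-1=-3
a = 1: 1--5=6, 1--2=3, 1-1=0
Collecting distinct values (and noting 0 appears from a-a):
A - A = {-6, -3, 0, 3, 6}
|A - A| = 5

A - A = {-6, -3, 0, 3, 6}


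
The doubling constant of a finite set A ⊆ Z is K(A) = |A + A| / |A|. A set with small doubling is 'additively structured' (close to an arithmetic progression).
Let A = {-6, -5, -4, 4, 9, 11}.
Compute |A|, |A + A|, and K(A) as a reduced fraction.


|A| = 6.
Compute A + A by enumerating all 36 pairs.
A + A = {-12, -11, -10, -9, -8, -2, -1, 0, 3, 4, 5, 6, 7, 8, 13, 15, 18, 20, 22}, so |A + A| = 19.
K = |A + A| / |A| = 19/6 (already in lowest terms) ≈ 3.1667.
Reference: AP of size 6 gives K = 11/6 ≈ 1.8333; a fully generic set of size 6 gives K ≈ 3.5000.

|A| = 6, |A + A| = 19, K = 19/6.


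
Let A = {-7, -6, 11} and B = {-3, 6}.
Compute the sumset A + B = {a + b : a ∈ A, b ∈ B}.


A + B = {a + b : a ∈ A, b ∈ B}.
Enumerate all |A|·|B| = 3·2 = 6 pairs (a, b) and collect distinct sums.
a = -7: -7+-3=-10, -7+6=-1
a = -6: -6+-3=-9, -6+6=0
a = 11: 11+-3=8, 11+6=17
Collecting distinct sums: A + B = {-10, -9, -1, 0, 8, 17}
|A + B| = 6

A + B = {-10, -9, -1, 0, 8, 17}


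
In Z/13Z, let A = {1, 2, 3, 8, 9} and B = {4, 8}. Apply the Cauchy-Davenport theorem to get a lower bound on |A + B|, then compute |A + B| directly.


Cauchy-Davenport: |A + B| ≥ min(p, |A| + |B| - 1) for A, B nonempty in Z/pZ.
|A| = 5, |B| = 2, p = 13.
CD lower bound = min(13, 5 + 2 - 1) = min(13, 6) = 6.
Compute A + B mod 13 directly:
a = 1: 1+4=5, 1+8=9
a = 2: 2+4=6, 2+8=10
a = 3: 3+4=7, 3+8=11
a = 8: 8+4=12, 8+8=3
a = 9: 9+4=0, 9+8=4
A + B = {0, 3, 4, 5, 6, 7, 9, 10, 11, 12}, so |A + B| = 10.
Verify: 10 ≥ 6? Yes ✓.

CD lower bound = 6, actual |A + B| = 10.


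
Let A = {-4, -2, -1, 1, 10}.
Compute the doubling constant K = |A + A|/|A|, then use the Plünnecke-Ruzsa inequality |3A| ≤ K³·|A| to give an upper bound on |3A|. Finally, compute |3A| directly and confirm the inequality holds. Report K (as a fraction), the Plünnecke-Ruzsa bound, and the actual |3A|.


|A| = 5.
Step 1: Compute A + A by enumerating all 25 pairs.
A + A = {-8, -6, -5, -4, -3, -2, -1, 0, 2, 6, 8, 9, 11, 20}, so |A + A| = 14.
Step 2: Doubling constant K = |A + A|/|A| = 14/5 = 14/5 ≈ 2.8000.
Step 3: Plünnecke-Ruzsa gives |3A| ≤ K³·|A| = (2.8000)³ · 5 ≈ 109.7600.
Step 4: Compute 3A = A + A + A directly by enumerating all triples (a,b,c) ∈ A³; |3A| = 28.
Step 5: Check 28 ≤ 109.7600? Yes ✓.

K = 14/5, Plünnecke-Ruzsa bound K³|A| ≈ 109.7600, |3A| = 28, inequality holds.


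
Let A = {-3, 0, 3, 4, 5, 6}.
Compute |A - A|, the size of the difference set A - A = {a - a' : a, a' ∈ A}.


A - A = {a - a' : a, a' ∈ A}; |A| = 6.
Bounds: 2|A|-1 ≤ |A - A| ≤ |A|² - |A| + 1, i.e. 11 ≤ |A - A| ≤ 31.
Note: 0 ∈ A - A always (from a - a). The set is symmetric: if d ∈ A - A then -d ∈ A - A.
Enumerate nonzero differences d = a - a' with a > a' (then include -d):
Positive differences: {1, 2, 3, 4, 5, 6, 7, 8, 9}
Full difference set: {0} ∪ (positive diffs) ∪ (negative diffs).
|A - A| = 1 + 2·9 = 19 (matches direct enumeration: 19).

|A - A| = 19


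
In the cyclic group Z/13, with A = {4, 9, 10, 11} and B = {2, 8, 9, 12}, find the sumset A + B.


Work in Z/13Z: reduce every sum a + b modulo 13.
Enumerate all 16 pairs:
a = 4: 4+2=6, 4+8=12, 4+9=0, 4+12=3
a = 9: 9+2=11, 9+8=4, 9+9=5, 9+12=8
a = 10: 10+2=12, 10+8=5, 10+9=6, 10+12=9
a = 11: 11+2=0, 11+8=6, 11+9=7, 11+12=10
Distinct residues collected: {0, 3, 4, 5, 6, 7, 8, 9, 10, 11, 12}
|A + B| = 11 (out of 13 total residues).

A + B = {0, 3, 4, 5, 6, 7, 8, 9, 10, 11, 12}


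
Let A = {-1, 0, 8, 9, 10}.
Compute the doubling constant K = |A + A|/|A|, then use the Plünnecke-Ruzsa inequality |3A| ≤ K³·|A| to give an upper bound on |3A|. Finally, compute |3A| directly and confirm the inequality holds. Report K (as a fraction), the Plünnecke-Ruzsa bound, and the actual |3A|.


|A| = 5.
Step 1: Compute A + A by enumerating all 25 pairs.
A + A = {-2, -1, 0, 7, 8, 9, 10, 16, 17, 18, 19, 20}, so |A + A| = 12.
Step 2: Doubling constant K = |A + A|/|A| = 12/5 = 12/5 ≈ 2.4000.
Step 3: Plünnecke-Ruzsa gives |3A| ≤ K³·|A| = (2.4000)³ · 5 ≈ 69.1200.
Step 4: Compute 3A = A + A + A directly by enumerating all triples (a,b,c) ∈ A³; |3A| = 22.
Step 5: Check 22 ≤ 69.1200? Yes ✓.

K = 12/5, Plünnecke-Ruzsa bound K³|A| ≈ 69.1200, |3A| = 22, inequality holds.


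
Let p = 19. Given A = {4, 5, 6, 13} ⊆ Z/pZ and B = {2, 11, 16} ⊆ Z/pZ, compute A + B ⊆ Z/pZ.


Work in Z/19Z: reduce every sum a + b modulo 19.
Enumerate all 12 pairs:
a = 4: 4+2=6, 4+11=15, 4+16=1
a = 5: 5+2=7, 5+11=16, 5+16=2
a = 6: 6+2=8, 6+11=17, 6+16=3
a = 13: 13+2=15, 13+11=5, 13+16=10
Distinct residues collected: {1, 2, 3, 5, 6, 7, 8, 10, 15, 16, 17}
|A + B| = 11 (out of 19 total residues).

A + B = {1, 2, 3, 5, 6, 7, 8, 10, 15, 16, 17}


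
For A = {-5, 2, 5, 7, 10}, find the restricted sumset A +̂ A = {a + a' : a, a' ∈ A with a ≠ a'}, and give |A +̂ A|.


Restricted sumset: A +̂ A = {a + a' : a ∈ A, a' ∈ A, a ≠ a'}.
Equivalently, take A + A and drop any sum 2a that is achievable ONLY as a + a for a ∈ A (i.e. sums representable only with equal summands).
Enumerate pairs (a, a') with a < a' (symmetric, so each unordered pair gives one sum; this covers all a ≠ a'):
  -5 + 2 = -3
  -5 + 5 = 0
  -5 + 7 = 2
  -5 + 10 = 5
  2 + 5 = 7
  2 + 7 = 9
  2 + 10 = 12
  5 + 7 = 12
  5 + 10 = 15
  7 + 10 = 17
Collected distinct sums: {-3, 0, 2, 5, 7, 9, 12, 15, 17}
|A +̂ A| = 9
(Reference bound: |A +̂ A| ≥ 2|A| - 3 for |A| ≥ 2, with |A| = 5 giving ≥ 7.)

|A +̂ A| = 9


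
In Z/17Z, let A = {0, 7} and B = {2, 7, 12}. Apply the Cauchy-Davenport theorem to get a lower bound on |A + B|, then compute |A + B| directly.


Cauchy-Davenport: |A + B| ≥ min(p, |A| + |B| - 1) for A, B nonempty in Z/pZ.
|A| = 2, |B| = 3, p = 17.
CD lower bound = min(17, 2 + 3 - 1) = min(17, 4) = 4.
Compute A + B mod 17 directly:
a = 0: 0+2=2, 0+7=7, 0+12=12
a = 7: 7+2=9, 7+7=14, 7+12=2
A + B = {2, 7, 9, 12, 14}, so |A + B| = 5.
Verify: 5 ≥ 4? Yes ✓.

CD lower bound = 4, actual |A + B| = 5.


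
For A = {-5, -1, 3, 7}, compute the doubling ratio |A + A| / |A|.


|A| = 4.
Compute A + A by enumerating all 16 pairs.
A + A = {-10, -6, -2, 2, 6, 10, 14}, so |A + A| = 7.
K = |A + A| / |A| = 7/4 (already in lowest terms) ≈ 1.7500.
Reference: AP of size 4 gives K = 7/4 ≈ 1.7500; a fully generic set of size 4 gives K ≈ 2.5000.

|A| = 4, |A + A| = 7, K = 7/4.


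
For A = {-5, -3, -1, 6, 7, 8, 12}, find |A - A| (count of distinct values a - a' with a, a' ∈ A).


A - A = {a - a' : a, a' ∈ A}; |A| = 7.
Bounds: 2|A|-1 ≤ |A - A| ≤ |A|² - |A| + 1, i.e. 13 ≤ |A - A| ≤ 43.
Note: 0 ∈ A - A always (from a - a). The set is symmetric: if d ∈ A - A then -d ∈ A - A.
Enumerate nonzero differences d = a - a' with a > a' (then include -d):
Positive differences: {1, 2, 4, 5, 6, 7, 8, 9, 10, 11, 12, 13, 15, 17}
Full difference set: {0} ∪ (positive diffs) ∪ (negative diffs).
|A - A| = 1 + 2·14 = 29 (matches direct enumeration: 29).

|A - A| = 29


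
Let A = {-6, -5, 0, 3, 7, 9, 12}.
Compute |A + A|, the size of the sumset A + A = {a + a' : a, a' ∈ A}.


A + A = {a + a' : a, a' ∈ A}; |A| = 7.
General bounds: 2|A| - 1 ≤ |A + A| ≤ |A|(|A|+1)/2, i.e. 13 ≤ |A + A| ≤ 28.
Lower bound 2|A|-1 is attained iff A is an arithmetic progression.
Enumerate sums a + a' for a ≤ a' (symmetric, so this suffices):
a = -6: -6+-6=-12, -6+-5=-11, -6+0=-6, -6+3=-3, -6+7=1, -6+9=3, -6+12=6
a = -5: -5+-5=-10, -5+0=-5, -5+3=-2, -5+7=2, -5+9=4, -5+12=7
a = 0: 0+0=0, 0+3=3, 0+7=7, 0+9=9, 0+12=12
a = 3: 3+3=6, 3+7=10, 3+9=12, 3+12=15
a = 7: 7+7=14, 7+9=16, 7+12=19
a = 9: 9+9=18, 9+12=21
a = 12: 12+12=24
Distinct sums: {-12, -11, -10, -6, -5, -3, -2, 0, 1, 2, 3, 4, 6, 7, 9, 10, 12, 14, 15, 16, 18, 19, 21, 24}
|A + A| = 24

|A + A| = 24


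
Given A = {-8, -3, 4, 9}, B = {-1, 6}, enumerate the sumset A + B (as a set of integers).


A + B = {a + b : a ∈ A, b ∈ B}.
Enumerate all |A|·|B| = 4·2 = 8 pairs (a, b) and collect distinct sums.
a = -8: -8+-1=-9, -8+6=-2
a = -3: -3+-1=-4, -3+6=3
a = 4: 4+-1=3, 4+6=10
a = 9: 9+-1=8, 9+6=15
Collecting distinct sums: A + B = {-9, -4, -2, 3, 8, 10, 15}
|A + B| = 7

A + B = {-9, -4, -2, 3, 8, 10, 15}


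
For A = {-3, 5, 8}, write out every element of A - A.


A - A = {a - a' : a, a' ∈ A}.
Compute a - a' for each ordered pair (a, a'):
a = -3: -3--3=0, -3-5=-8, -3-8=-11
a = 5: 5--3=8, 5-5=0, 5-8=-3
a = 8: 8--3=11, 8-5=3, 8-8=0
Collecting distinct values (and noting 0 appears from a-a):
A - A = {-11, -8, -3, 0, 3, 8, 11}
|A - A| = 7

A - A = {-11, -8, -3, 0, 3, 8, 11}


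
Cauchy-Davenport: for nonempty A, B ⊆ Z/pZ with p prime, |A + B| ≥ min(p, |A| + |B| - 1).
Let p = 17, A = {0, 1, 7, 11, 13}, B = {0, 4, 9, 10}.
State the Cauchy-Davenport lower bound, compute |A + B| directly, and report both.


Cauchy-Davenport: |A + B| ≥ min(p, |A| + |B| - 1) for A, B nonempty in Z/pZ.
|A| = 5, |B| = 4, p = 17.
CD lower bound = min(17, 5 + 4 - 1) = min(17, 8) = 8.
Compute A + B mod 17 directly:
a = 0: 0+0=0, 0+4=4, 0+9=9, 0+10=10
a = 1: 1+0=1, 1+4=5, 1+9=10, 1+10=11
a = 7: 7+0=7, 7+4=11, 7+9=16, 7+10=0
a = 11: 11+0=11, 11+4=15, 11+9=3, 11+10=4
a = 13: 13+0=13, 13+4=0, 13+9=5, 13+10=6
A + B = {0, 1, 3, 4, 5, 6, 7, 9, 10, 11, 13, 15, 16}, so |A + B| = 13.
Verify: 13 ≥ 8? Yes ✓.

CD lower bound = 8, actual |A + B| = 13.


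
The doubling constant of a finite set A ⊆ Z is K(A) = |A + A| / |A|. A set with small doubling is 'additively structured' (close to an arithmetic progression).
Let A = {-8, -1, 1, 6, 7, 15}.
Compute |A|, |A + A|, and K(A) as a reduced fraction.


|A| = 6.
Compute A + A by enumerating all 36 pairs.
A + A = {-16, -9, -7, -2, -1, 0, 2, 5, 6, 7, 8, 12, 13, 14, 16, 21, 22, 30}, so |A + A| = 18.
K = |A + A| / |A| = 18/6 = 3/1 ≈ 3.0000.
Reference: AP of size 6 gives K = 11/6 ≈ 1.8333; a fully generic set of size 6 gives K ≈ 3.5000.

|A| = 6, |A + A| = 18, K = 18/6 = 3/1.


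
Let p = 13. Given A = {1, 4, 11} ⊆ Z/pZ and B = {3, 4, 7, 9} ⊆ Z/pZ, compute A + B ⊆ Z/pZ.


Work in Z/13Z: reduce every sum a + b modulo 13.
Enumerate all 12 pairs:
a = 1: 1+3=4, 1+4=5, 1+7=8, 1+9=10
a = 4: 4+3=7, 4+4=8, 4+7=11, 4+9=0
a = 11: 11+3=1, 11+4=2, 11+7=5, 11+9=7
Distinct residues collected: {0, 1, 2, 4, 5, 7, 8, 10, 11}
|A + B| = 9 (out of 13 total residues).

A + B = {0, 1, 2, 4, 5, 7, 8, 10, 11}


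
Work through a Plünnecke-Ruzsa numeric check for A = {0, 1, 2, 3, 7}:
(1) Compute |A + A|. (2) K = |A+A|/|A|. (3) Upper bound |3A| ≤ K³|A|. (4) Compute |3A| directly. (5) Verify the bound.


|A| = 5.
Step 1: Compute A + A by enumerating all 25 pairs.
A + A = {0, 1, 2, 3, 4, 5, 6, 7, 8, 9, 10, 14}, so |A + A| = 12.
Step 2: Doubling constant K = |A + A|/|A| = 12/5 = 12/5 ≈ 2.4000.
Step 3: Plünnecke-Ruzsa gives |3A| ≤ K³·|A| = (2.4000)³ · 5 ≈ 69.1200.
Step 4: Compute 3A = A + A + A directly by enumerating all triples (a,b,c) ∈ A³; |3A| = 19.
Step 5: Check 19 ≤ 69.1200? Yes ✓.

K = 12/5, Plünnecke-Ruzsa bound K³|A| ≈ 69.1200, |3A| = 19, inequality holds.


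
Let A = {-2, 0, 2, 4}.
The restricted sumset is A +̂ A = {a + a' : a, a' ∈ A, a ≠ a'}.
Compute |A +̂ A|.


Restricted sumset: A +̂ A = {a + a' : a ∈ A, a' ∈ A, a ≠ a'}.
Equivalently, take A + A and drop any sum 2a that is achievable ONLY as a + a for a ∈ A (i.e. sums representable only with equal summands).
Enumerate pairs (a, a') with a < a' (symmetric, so each unordered pair gives one sum; this covers all a ≠ a'):
  -2 + 0 = -2
  -2 + 2 = 0
  -2 + 4 = 2
  0 + 2 = 2
  0 + 4 = 4
  2 + 4 = 6
Collected distinct sums: {-2, 0, 2, 4, 6}
|A +̂ A| = 5
(Reference bound: |A +̂ A| ≥ 2|A| - 3 for |A| ≥ 2, with |A| = 4 giving ≥ 5.)

|A +̂ A| = 5


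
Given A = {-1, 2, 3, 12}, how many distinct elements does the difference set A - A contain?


A - A = {a - a' : a, a' ∈ A}; |A| = 4.
Bounds: 2|A|-1 ≤ |A - A| ≤ |A|² - |A| + 1, i.e. 7 ≤ |A - A| ≤ 13.
Note: 0 ∈ A - A always (from a - a). The set is symmetric: if d ∈ A - A then -d ∈ A - A.
Enumerate nonzero differences d = a - a' with a > a' (then include -d):
Positive differences: {1, 3, 4, 9, 10, 13}
Full difference set: {0} ∪ (positive diffs) ∪ (negative diffs).
|A - A| = 1 + 2·6 = 13 (matches direct enumeration: 13).

|A - A| = 13


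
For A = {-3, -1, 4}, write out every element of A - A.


A - A = {a - a' : a, a' ∈ A}.
Compute a - a' for each ordered pair (a, a'):
a = -3: -3--3=0, -3--1=-2, -3-4=-7
a = -1: -1--3=2, -1--1=0, -1-4=-5
a = 4: 4--3=7, 4--1=5, 4-4=0
Collecting distinct values (and noting 0 appears from a-a):
A - A = {-7, -5, -2, 0, 2, 5, 7}
|A - A| = 7

A - A = {-7, -5, -2, 0, 2, 5, 7}


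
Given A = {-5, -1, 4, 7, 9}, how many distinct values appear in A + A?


A + A = {a + a' : a, a' ∈ A}; |A| = 5.
General bounds: 2|A| - 1 ≤ |A + A| ≤ |A|(|A|+1)/2, i.e. 9 ≤ |A + A| ≤ 15.
Lower bound 2|A|-1 is attained iff A is an arithmetic progression.
Enumerate sums a + a' for a ≤ a' (symmetric, so this suffices):
a = -5: -5+-5=-10, -5+-1=-6, -5+4=-1, -5+7=2, -5+9=4
a = -1: -1+-1=-2, -1+4=3, -1+7=6, -1+9=8
a = 4: 4+4=8, 4+7=11, 4+9=13
a = 7: 7+7=14, 7+9=16
a = 9: 9+9=18
Distinct sums: {-10, -6, -2, -1, 2, 3, 4, 6, 8, 11, 13, 14, 16, 18}
|A + A| = 14

|A + A| = 14


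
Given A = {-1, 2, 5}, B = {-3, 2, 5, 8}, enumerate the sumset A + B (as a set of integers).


A + B = {a + b : a ∈ A, b ∈ B}.
Enumerate all |A|·|B| = 3·4 = 12 pairs (a, b) and collect distinct sums.
a = -1: -1+-3=-4, -1+2=1, -1+5=4, -1+8=7
a = 2: 2+-3=-1, 2+2=4, 2+5=7, 2+8=10
a = 5: 5+-3=2, 5+2=7, 5+5=10, 5+8=13
Collecting distinct sums: A + B = {-4, -1, 1, 2, 4, 7, 10, 13}
|A + B| = 8

A + B = {-4, -1, 1, 2, 4, 7, 10, 13}


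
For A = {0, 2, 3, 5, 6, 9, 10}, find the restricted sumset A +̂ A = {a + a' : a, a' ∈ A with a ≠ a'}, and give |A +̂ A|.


Restricted sumset: A +̂ A = {a + a' : a ∈ A, a' ∈ A, a ≠ a'}.
Equivalently, take A + A and drop any sum 2a that is achievable ONLY as a + a for a ∈ A (i.e. sums representable only with equal summands).
Enumerate pairs (a, a') with a < a' (symmetric, so each unordered pair gives one sum; this covers all a ≠ a'):
  0 + 2 = 2
  0 + 3 = 3
  0 + 5 = 5
  0 + 6 = 6
  0 + 9 = 9
  0 + 10 = 10
  2 + 3 = 5
  2 + 5 = 7
  2 + 6 = 8
  2 + 9 = 11
  2 + 10 = 12
  3 + 5 = 8
  3 + 6 = 9
  3 + 9 = 12
  3 + 10 = 13
  5 + 6 = 11
  5 + 9 = 14
  5 + 10 = 15
  6 + 9 = 15
  6 + 10 = 16
  9 + 10 = 19
Collected distinct sums: {2, 3, 5, 6, 7, 8, 9, 10, 11, 12, 13, 14, 15, 16, 19}
|A +̂ A| = 15
(Reference bound: |A +̂ A| ≥ 2|A| - 3 for |A| ≥ 2, with |A| = 7 giving ≥ 11.)

|A +̂ A| = 15


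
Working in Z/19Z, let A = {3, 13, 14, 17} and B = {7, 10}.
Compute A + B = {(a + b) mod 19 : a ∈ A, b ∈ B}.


Work in Z/19Z: reduce every sum a + b modulo 19.
Enumerate all 8 pairs:
a = 3: 3+7=10, 3+10=13
a = 13: 13+7=1, 13+10=4
a = 14: 14+7=2, 14+10=5
a = 17: 17+7=5, 17+10=8
Distinct residues collected: {1, 2, 4, 5, 8, 10, 13}
|A + B| = 7 (out of 19 total residues).

A + B = {1, 2, 4, 5, 8, 10, 13}


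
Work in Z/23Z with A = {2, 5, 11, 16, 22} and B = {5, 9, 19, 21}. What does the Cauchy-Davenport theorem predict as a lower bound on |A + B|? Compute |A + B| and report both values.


Cauchy-Davenport: |A + B| ≥ min(p, |A| + |B| - 1) for A, B nonempty in Z/pZ.
|A| = 5, |B| = 4, p = 23.
CD lower bound = min(23, 5 + 4 - 1) = min(23, 8) = 8.
Compute A + B mod 23 directly:
a = 2: 2+5=7, 2+9=11, 2+19=21, 2+21=0
a = 5: 5+5=10, 5+9=14, 5+19=1, 5+21=3
a = 11: 11+5=16, 11+9=20, 11+19=7, 11+21=9
a = 16: 16+5=21, 16+9=2, 16+19=12, 16+21=14
a = 22: 22+5=4, 22+9=8, 22+19=18, 22+21=20
A + B = {0, 1, 2, 3, 4, 7, 8, 9, 10, 11, 12, 14, 16, 18, 20, 21}, so |A + B| = 16.
Verify: 16 ≥ 8? Yes ✓.

CD lower bound = 8, actual |A + B| = 16.


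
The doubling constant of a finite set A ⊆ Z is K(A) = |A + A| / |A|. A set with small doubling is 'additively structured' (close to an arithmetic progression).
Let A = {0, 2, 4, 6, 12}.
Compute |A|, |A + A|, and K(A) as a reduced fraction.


|A| = 5.
Compute A + A by enumerating all 25 pairs.
A + A = {0, 2, 4, 6, 8, 10, 12, 14, 16, 18, 24}, so |A + A| = 11.
K = |A + A| / |A| = 11/5 (already in lowest terms) ≈ 2.2000.
Reference: AP of size 5 gives K = 9/5 ≈ 1.8000; a fully generic set of size 5 gives K ≈ 3.0000.

|A| = 5, |A + A| = 11, K = 11/5.


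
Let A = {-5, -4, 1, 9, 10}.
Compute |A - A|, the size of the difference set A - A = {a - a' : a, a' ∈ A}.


A - A = {a - a' : a, a' ∈ A}; |A| = 5.
Bounds: 2|A|-1 ≤ |A - A| ≤ |A|² - |A| + 1, i.e. 9 ≤ |A - A| ≤ 21.
Note: 0 ∈ A - A always (from a - a). The set is symmetric: if d ∈ A - A then -d ∈ A - A.
Enumerate nonzero differences d = a - a' with a > a' (then include -d):
Positive differences: {1, 5, 6, 8, 9, 13, 14, 15}
Full difference set: {0} ∪ (positive diffs) ∪ (negative diffs).
|A - A| = 1 + 2·8 = 17 (matches direct enumeration: 17).

|A - A| = 17


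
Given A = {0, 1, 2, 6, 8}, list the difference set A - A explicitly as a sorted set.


A - A = {a - a' : a, a' ∈ A}.
Compute a - a' for each ordered pair (a, a'):
a = 0: 0-0=0, 0-1=-1, 0-2=-2, 0-6=-6, 0-8=-8
a = 1: 1-0=1, 1-1=0, 1-2=-1, 1-6=-5, 1-8=-7
a = 2: 2-0=2, 2-1=1, 2-2=0, 2-6=-4, 2-8=-6
a = 6: 6-0=6, 6-1=5, 6-2=4, 6-6=0, 6-8=-2
a = 8: 8-0=8, 8-1=7, 8-2=6, 8-6=2, 8-8=0
Collecting distinct values (and noting 0 appears from a-a):
A - A = {-8, -7, -6, -5, -4, -2, -1, 0, 1, 2, 4, 5, 6, 7, 8}
|A - A| = 15

A - A = {-8, -7, -6, -5, -4, -2, -1, 0, 1, 2, 4, 5, 6, 7, 8}


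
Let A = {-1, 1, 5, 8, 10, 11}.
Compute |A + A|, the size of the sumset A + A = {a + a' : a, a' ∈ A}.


A + A = {a + a' : a, a' ∈ A}; |A| = 6.
General bounds: 2|A| - 1 ≤ |A + A| ≤ |A|(|A|+1)/2, i.e. 11 ≤ |A + A| ≤ 21.
Lower bound 2|A|-1 is attained iff A is an arithmetic progression.
Enumerate sums a + a' for a ≤ a' (symmetric, so this suffices):
a = -1: -1+-1=-2, -1+1=0, -1+5=4, -1+8=7, -1+10=9, -1+11=10
a = 1: 1+1=2, 1+5=6, 1+8=9, 1+10=11, 1+11=12
a = 5: 5+5=10, 5+8=13, 5+10=15, 5+11=16
a = 8: 8+8=16, 8+10=18, 8+11=19
a = 10: 10+10=20, 10+11=21
a = 11: 11+11=22
Distinct sums: {-2, 0, 2, 4, 6, 7, 9, 10, 11, 12, 13, 15, 16, 18, 19, 20, 21, 22}
|A + A| = 18

|A + A| = 18


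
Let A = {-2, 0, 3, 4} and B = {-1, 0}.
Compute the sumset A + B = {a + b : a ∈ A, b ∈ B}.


A + B = {a + b : a ∈ A, b ∈ B}.
Enumerate all |A|·|B| = 4·2 = 8 pairs (a, b) and collect distinct sums.
a = -2: -2+-1=-3, -2+0=-2
a = 0: 0+-1=-1, 0+0=0
a = 3: 3+-1=2, 3+0=3
a = 4: 4+-1=3, 4+0=4
Collecting distinct sums: A + B = {-3, -2, -1, 0, 2, 3, 4}
|A + B| = 7

A + B = {-3, -2, -1, 0, 2, 3, 4}


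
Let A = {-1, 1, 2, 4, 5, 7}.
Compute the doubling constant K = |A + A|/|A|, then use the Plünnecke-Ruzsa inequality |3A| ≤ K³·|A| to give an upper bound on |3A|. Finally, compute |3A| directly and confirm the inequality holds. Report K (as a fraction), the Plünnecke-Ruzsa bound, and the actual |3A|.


|A| = 6.
Step 1: Compute A + A by enumerating all 36 pairs.
A + A = {-2, 0, 1, 2, 3, 4, 5, 6, 7, 8, 9, 10, 11, 12, 14}, so |A + A| = 15.
Step 2: Doubling constant K = |A + A|/|A| = 15/6 = 15/6 ≈ 2.5000.
Step 3: Plünnecke-Ruzsa gives |3A| ≤ K³·|A| = (2.5000)³ · 6 ≈ 93.7500.
Step 4: Compute 3A = A + A + A directly by enumerating all triples (a,b,c) ∈ A³; |3A| = 23.
Step 5: Check 23 ≤ 93.7500? Yes ✓.

K = 15/6, Plünnecke-Ruzsa bound K³|A| ≈ 93.7500, |3A| = 23, inequality holds.


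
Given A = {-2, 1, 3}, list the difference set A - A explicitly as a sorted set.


A - A = {a - a' : a, a' ∈ A}.
Compute a - a' for each ordered pair (a, a'):
a = -2: -2--2=0, -2-1=-3, -2-3=-5
a = 1: 1--2=3, 1-1=0, 1-3=-2
a = 3: 3--2=5, 3-1=2, 3-3=0
Collecting distinct values (and noting 0 appears from a-a):
A - A = {-5, -3, -2, 0, 2, 3, 5}
|A - A| = 7

A - A = {-5, -3, -2, 0, 2, 3, 5}


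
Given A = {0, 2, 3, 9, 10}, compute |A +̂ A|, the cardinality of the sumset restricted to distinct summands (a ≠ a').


Restricted sumset: A +̂ A = {a + a' : a ∈ A, a' ∈ A, a ≠ a'}.
Equivalently, take A + A and drop any sum 2a that is achievable ONLY as a + a for a ∈ A (i.e. sums representable only with equal summands).
Enumerate pairs (a, a') with a < a' (symmetric, so each unordered pair gives one sum; this covers all a ≠ a'):
  0 + 2 = 2
  0 + 3 = 3
  0 + 9 = 9
  0 + 10 = 10
  2 + 3 = 5
  2 + 9 = 11
  2 + 10 = 12
  3 + 9 = 12
  3 + 10 = 13
  9 + 10 = 19
Collected distinct sums: {2, 3, 5, 9, 10, 11, 12, 13, 19}
|A +̂ A| = 9
(Reference bound: |A +̂ A| ≥ 2|A| - 3 for |A| ≥ 2, with |A| = 5 giving ≥ 7.)

|A +̂ A| = 9


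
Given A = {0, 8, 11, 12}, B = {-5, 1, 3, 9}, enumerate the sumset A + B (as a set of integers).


A + B = {a + b : a ∈ A, b ∈ B}.
Enumerate all |A|·|B| = 4·4 = 16 pairs (a, b) and collect distinct sums.
a = 0: 0+-5=-5, 0+1=1, 0+3=3, 0+9=9
a = 8: 8+-5=3, 8+1=9, 8+3=11, 8+9=17
a = 11: 11+-5=6, 11+1=12, 11+3=14, 11+9=20
a = 12: 12+-5=7, 12+1=13, 12+3=15, 12+9=21
Collecting distinct sums: A + B = {-5, 1, 3, 6, 7, 9, 11, 12, 13, 14, 15, 17, 20, 21}
|A + B| = 14

A + B = {-5, 1, 3, 6, 7, 9, 11, 12, 13, 14, 15, 17, 20, 21}


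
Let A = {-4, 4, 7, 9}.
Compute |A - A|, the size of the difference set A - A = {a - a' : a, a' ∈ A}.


A - A = {a - a' : a, a' ∈ A}; |A| = 4.
Bounds: 2|A|-1 ≤ |A - A| ≤ |A|² - |A| + 1, i.e. 7 ≤ |A - A| ≤ 13.
Note: 0 ∈ A - A always (from a - a). The set is symmetric: if d ∈ A - A then -d ∈ A - A.
Enumerate nonzero differences d = a - a' with a > a' (then include -d):
Positive differences: {2, 3, 5, 8, 11, 13}
Full difference set: {0} ∪ (positive diffs) ∪ (negative diffs).
|A - A| = 1 + 2·6 = 13 (matches direct enumeration: 13).

|A - A| = 13


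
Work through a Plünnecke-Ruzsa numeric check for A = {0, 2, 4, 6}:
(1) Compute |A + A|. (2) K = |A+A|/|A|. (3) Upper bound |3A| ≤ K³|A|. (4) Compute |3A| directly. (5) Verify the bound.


|A| = 4.
Step 1: Compute A + A by enumerating all 16 pairs.
A + A = {0, 2, 4, 6, 8, 10, 12}, so |A + A| = 7.
Step 2: Doubling constant K = |A + A|/|A| = 7/4 = 7/4 ≈ 1.7500.
Step 3: Plünnecke-Ruzsa gives |3A| ≤ K³·|A| = (1.7500)³ · 4 ≈ 21.4375.
Step 4: Compute 3A = A + A + A directly by enumerating all triples (a,b,c) ∈ A³; |3A| = 10.
Step 5: Check 10 ≤ 21.4375? Yes ✓.

K = 7/4, Plünnecke-Ruzsa bound K³|A| ≈ 21.4375, |3A| = 10, inequality holds.


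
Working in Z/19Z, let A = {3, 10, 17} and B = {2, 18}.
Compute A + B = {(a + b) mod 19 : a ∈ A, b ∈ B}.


Work in Z/19Z: reduce every sum a + b modulo 19.
Enumerate all 6 pairs:
a = 3: 3+2=5, 3+18=2
a = 10: 10+2=12, 10+18=9
a = 17: 17+2=0, 17+18=16
Distinct residues collected: {0, 2, 5, 9, 12, 16}
|A + B| = 6 (out of 19 total residues).

A + B = {0, 2, 5, 9, 12, 16}


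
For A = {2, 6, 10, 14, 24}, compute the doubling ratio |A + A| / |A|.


|A| = 5.
Compute A + A by enumerating all 25 pairs.
A + A = {4, 8, 12, 16, 20, 24, 26, 28, 30, 34, 38, 48}, so |A + A| = 12.
K = |A + A| / |A| = 12/5 (already in lowest terms) ≈ 2.4000.
Reference: AP of size 5 gives K = 9/5 ≈ 1.8000; a fully generic set of size 5 gives K ≈ 3.0000.

|A| = 5, |A + A| = 12, K = 12/5.


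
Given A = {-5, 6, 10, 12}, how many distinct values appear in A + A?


A + A = {a + a' : a, a' ∈ A}; |A| = 4.
General bounds: 2|A| - 1 ≤ |A + A| ≤ |A|(|A|+1)/2, i.e. 7 ≤ |A + A| ≤ 10.
Lower bound 2|A|-1 is attained iff A is an arithmetic progression.
Enumerate sums a + a' for a ≤ a' (symmetric, so this suffices):
a = -5: -5+-5=-10, -5+6=1, -5+10=5, -5+12=7
a = 6: 6+6=12, 6+10=16, 6+12=18
a = 10: 10+10=20, 10+12=22
a = 12: 12+12=24
Distinct sums: {-10, 1, 5, 7, 12, 16, 18, 20, 22, 24}
|A + A| = 10

|A + A| = 10


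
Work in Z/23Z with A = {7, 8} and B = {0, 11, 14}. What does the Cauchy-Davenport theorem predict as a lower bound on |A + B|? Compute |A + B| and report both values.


Cauchy-Davenport: |A + B| ≥ min(p, |A| + |B| - 1) for A, B nonempty in Z/pZ.
|A| = 2, |B| = 3, p = 23.
CD lower bound = min(23, 2 + 3 - 1) = min(23, 4) = 4.
Compute A + B mod 23 directly:
a = 7: 7+0=7, 7+11=18, 7+14=21
a = 8: 8+0=8, 8+11=19, 8+14=22
A + B = {7, 8, 18, 19, 21, 22}, so |A + B| = 6.
Verify: 6 ≥ 4? Yes ✓.

CD lower bound = 4, actual |A + B| = 6.


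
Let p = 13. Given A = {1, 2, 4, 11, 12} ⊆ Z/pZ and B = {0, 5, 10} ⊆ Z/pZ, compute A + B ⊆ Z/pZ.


Work in Z/13Z: reduce every sum a + b modulo 13.
Enumerate all 15 pairs:
a = 1: 1+0=1, 1+5=6, 1+10=11
a = 2: 2+0=2, 2+5=7, 2+10=12
a = 4: 4+0=4, 4+5=9, 4+10=1
a = 11: 11+0=11, 11+5=3, 11+10=8
a = 12: 12+0=12, 12+5=4, 12+10=9
Distinct residues collected: {1, 2, 3, 4, 6, 7, 8, 9, 11, 12}
|A + B| = 10 (out of 13 total residues).

A + B = {1, 2, 3, 4, 6, 7, 8, 9, 11, 12}


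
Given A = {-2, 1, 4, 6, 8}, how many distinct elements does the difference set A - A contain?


A - A = {a - a' : a, a' ∈ A}; |A| = 5.
Bounds: 2|A|-1 ≤ |A - A| ≤ |A|² - |A| + 1, i.e. 9 ≤ |A - A| ≤ 21.
Note: 0 ∈ A - A always (from a - a). The set is symmetric: if d ∈ A - A then -d ∈ A - A.
Enumerate nonzero differences d = a - a' with a > a' (then include -d):
Positive differences: {2, 3, 4, 5, 6, 7, 8, 10}
Full difference set: {0} ∪ (positive diffs) ∪ (negative diffs).
|A - A| = 1 + 2·8 = 17 (matches direct enumeration: 17).

|A - A| = 17


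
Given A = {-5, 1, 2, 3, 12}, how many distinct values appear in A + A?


A + A = {a + a' : a, a' ∈ A}; |A| = 5.
General bounds: 2|A| - 1 ≤ |A + A| ≤ |A|(|A|+1)/2, i.e. 9 ≤ |A + A| ≤ 15.
Lower bound 2|A|-1 is attained iff A is an arithmetic progression.
Enumerate sums a + a' for a ≤ a' (symmetric, so this suffices):
a = -5: -5+-5=-10, -5+1=-4, -5+2=-3, -5+3=-2, -5+12=7
a = 1: 1+1=2, 1+2=3, 1+3=4, 1+12=13
a = 2: 2+2=4, 2+3=5, 2+12=14
a = 3: 3+3=6, 3+12=15
a = 12: 12+12=24
Distinct sums: {-10, -4, -3, -2, 2, 3, 4, 5, 6, 7, 13, 14, 15, 24}
|A + A| = 14

|A + A| = 14


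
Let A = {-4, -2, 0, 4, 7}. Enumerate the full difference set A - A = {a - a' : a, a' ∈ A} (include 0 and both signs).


A - A = {a - a' : a, a' ∈ A}.
Compute a - a' for each ordered pair (a, a'):
a = -4: -4--4=0, -4--2=-2, -4-0=-4, -4-4=-8, -4-7=-11
a = -2: -2--4=2, -2--2=0, -2-0=-2, -2-4=-6, -2-7=-9
a = 0: 0--4=4, 0--2=2, 0-0=0, 0-4=-4, 0-7=-7
a = 4: 4--4=8, 4--2=6, 4-0=4, 4-4=0, 4-7=-3
a = 7: 7--4=11, 7--2=9, 7-0=7, 7-4=3, 7-7=0
Collecting distinct values (and noting 0 appears from a-a):
A - A = {-11, -9, -8, -7, -6, -4, -3, -2, 0, 2, 3, 4, 6, 7, 8, 9, 11}
|A - A| = 17

A - A = {-11, -9, -8, -7, -6, -4, -3, -2, 0, 2, 3, 4, 6, 7, 8, 9, 11}


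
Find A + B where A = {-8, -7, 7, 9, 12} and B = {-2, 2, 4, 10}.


A + B = {a + b : a ∈ A, b ∈ B}.
Enumerate all |A|·|B| = 5·4 = 20 pairs (a, b) and collect distinct sums.
a = -8: -8+-2=-10, -8+2=-6, -8+4=-4, -8+10=2
a = -7: -7+-2=-9, -7+2=-5, -7+4=-3, -7+10=3
a = 7: 7+-2=5, 7+2=9, 7+4=11, 7+10=17
a = 9: 9+-2=7, 9+2=11, 9+4=13, 9+10=19
a = 12: 12+-2=10, 12+2=14, 12+4=16, 12+10=22
Collecting distinct sums: A + B = {-10, -9, -6, -5, -4, -3, 2, 3, 5, 7, 9, 10, 11, 13, 14, 16, 17, 19, 22}
|A + B| = 19

A + B = {-10, -9, -6, -5, -4, -3, 2, 3, 5, 7, 9, 10, 11, 13, 14, 16, 17, 19, 22}


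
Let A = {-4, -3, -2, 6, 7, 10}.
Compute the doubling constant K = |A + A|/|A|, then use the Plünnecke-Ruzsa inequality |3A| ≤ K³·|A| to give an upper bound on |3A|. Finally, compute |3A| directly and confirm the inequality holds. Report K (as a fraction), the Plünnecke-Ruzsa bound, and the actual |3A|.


|A| = 6.
Step 1: Compute A + A by enumerating all 36 pairs.
A + A = {-8, -7, -6, -5, -4, 2, 3, 4, 5, 6, 7, 8, 12, 13, 14, 16, 17, 20}, so |A + A| = 18.
Step 2: Doubling constant K = |A + A|/|A| = 18/6 = 18/6 ≈ 3.0000.
Step 3: Plünnecke-Ruzsa gives |3A| ≤ K³·|A| = (3.0000)³ · 6 ≈ 162.0000.
Step 4: Compute 3A = A + A + A directly by enumerating all triples (a,b,c) ∈ A³; |3A| = 36.
Step 5: Check 36 ≤ 162.0000? Yes ✓.

K = 18/6, Plünnecke-Ruzsa bound K³|A| ≈ 162.0000, |3A| = 36, inequality holds.


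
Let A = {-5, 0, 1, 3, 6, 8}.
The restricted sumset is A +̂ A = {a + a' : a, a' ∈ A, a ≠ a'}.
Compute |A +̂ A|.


Restricted sumset: A +̂ A = {a + a' : a ∈ A, a' ∈ A, a ≠ a'}.
Equivalently, take A + A and drop any sum 2a that is achievable ONLY as a + a for a ∈ A (i.e. sums representable only with equal summands).
Enumerate pairs (a, a') with a < a' (symmetric, so each unordered pair gives one sum; this covers all a ≠ a'):
  -5 + 0 = -5
  -5 + 1 = -4
  -5 + 3 = -2
  -5 + 6 = 1
  -5 + 8 = 3
  0 + 1 = 1
  0 + 3 = 3
  0 + 6 = 6
  0 + 8 = 8
  1 + 3 = 4
  1 + 6 = 7
  1 + 8 = 9
  3 + 6 = 9
  3 + 8 = 11
  6 + 8 = 14
Collected distinct sums: {-5, -4, -2, 1, 3, 4, 6, 7, 8, 9, 11, 14}
|A +̂ A| = 12
(Reference bound: |A +̂ A| ≥ 2|A| - 3 for |A| ≥ 2, with |A| = 6 giving ≥ 9.)

|A +̂ A| = 12


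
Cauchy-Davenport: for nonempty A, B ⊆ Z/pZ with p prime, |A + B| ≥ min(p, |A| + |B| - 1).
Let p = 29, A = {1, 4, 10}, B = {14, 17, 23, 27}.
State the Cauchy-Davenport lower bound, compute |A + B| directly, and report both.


Cauchy-Davenport: |A + B| ≥ min(p, |A| + |B| - 1) for A, B nonempty in Z/pZ.
|A| = 3, |B| = 4, p = 29.
CD lower bound = min(29, 3 + 4 - 1) = min(29, 6) = 6.
Compute A + B mod 29 directly:
a = 1: 1+14=15, 1+17=18, 1+23=24, 1+27=28
a = 4: 4+14=18, 4+17=21, 4+23=27, 4+27=2
a = 10: 10+14=24, 10+17=27, 10+23=4, 10+27=8
A + B = {2, 4, 8, 15, 18, 21, 24, 27, 28}, so |A + B| = 9.
Verify: 9 ≥ 6? Yes ✓.

CD lower bound = 6, actual |A + B| = 9.


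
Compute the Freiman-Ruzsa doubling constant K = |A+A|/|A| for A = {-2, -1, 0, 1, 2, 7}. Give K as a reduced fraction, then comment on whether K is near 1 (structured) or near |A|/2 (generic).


|A| = 6.
Compute A + A by enumerating all 36 pairs.
A + A = {-4, -3, -2, -1, 0, 1, 2, 3, 4, 5, 6, 7, 8, 9, 14}, so |A + A| = 15.
K = |A + A| / |A| = 15/6 = 5/2 ≈ 2.5000.
Reference: AP of size 6 gives K = 11/6 ≈ 1.8333; a fully generic set of size 6 gives K ≈ 3.5000.

|A| = 6, |A + A| = 15, K = 15/6 = 5/2.
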